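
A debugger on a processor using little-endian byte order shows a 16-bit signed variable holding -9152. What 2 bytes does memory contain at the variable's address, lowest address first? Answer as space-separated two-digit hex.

Two's complement of -9152 in 16 bits: 9152 = 0x23C0; invert → 0xDC3F; add 1 → 0xDC40.
Split into bytes (most-significant first): DC 40.
Little-endian stores the least-significant byte at the lowest address.
So at ascending addresses the bytes are 40 DC.

40 DC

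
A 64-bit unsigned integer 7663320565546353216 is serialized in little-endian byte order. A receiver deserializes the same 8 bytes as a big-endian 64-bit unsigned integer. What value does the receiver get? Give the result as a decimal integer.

7663320565546353216 in 64-bit hexadecimal is 0x6A599573CD560240.
Stored little-endian, the bytes at ascending addresses are 40 02 56 CD 73 95 59 6A.
Read back as big-endian, the last byte is least significant, giving 0x400256CD7395596A.
0x400256CD7395596A = 4612344408788261226.

4612344408788261226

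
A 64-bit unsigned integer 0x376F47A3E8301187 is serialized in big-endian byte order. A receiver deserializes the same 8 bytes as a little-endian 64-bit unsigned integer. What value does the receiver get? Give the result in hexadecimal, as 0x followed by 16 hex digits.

0x871130E8A3476F37

Stored big-endian, the bytes at ascending addresses are 37 6F 47 A3 E8 30 11 87.
Read back as little-endian, the first byte is least significant, giving 0x871130E8A3476F37.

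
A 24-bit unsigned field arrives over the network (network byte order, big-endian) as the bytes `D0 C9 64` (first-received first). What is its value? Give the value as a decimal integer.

Big-endian stores the most-significant byte at the lowest address.
The bytes are already most-significant first: 0xD0C964.
0xD0C964 = 13683044.

13683044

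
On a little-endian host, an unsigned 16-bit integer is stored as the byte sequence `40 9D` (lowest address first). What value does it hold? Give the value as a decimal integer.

Little-endian stores the least-significant byte at the lowest address.
Reassemble most-significant byte first: 9D 40 → 0x9D40.
0x9D40 = 40256.

40256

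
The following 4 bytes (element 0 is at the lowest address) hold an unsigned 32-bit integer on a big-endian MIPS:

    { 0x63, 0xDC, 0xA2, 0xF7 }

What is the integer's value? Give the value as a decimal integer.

Big-endian: lowest address holds the most-significant byte.
The bytes are already most-significant first: 0x63DCA2F7.
0x63DCA2F7 = 1675404023.

1675404023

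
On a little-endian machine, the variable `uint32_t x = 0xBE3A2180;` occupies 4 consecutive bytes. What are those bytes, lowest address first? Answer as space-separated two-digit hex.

80 21 3A BE

Split into bytes (most-significant first): BE 3A 21 80.
Little-endian: lowest address holds the least-significant byte.
So at ascending addresses the bytes are 80 21 3A BE.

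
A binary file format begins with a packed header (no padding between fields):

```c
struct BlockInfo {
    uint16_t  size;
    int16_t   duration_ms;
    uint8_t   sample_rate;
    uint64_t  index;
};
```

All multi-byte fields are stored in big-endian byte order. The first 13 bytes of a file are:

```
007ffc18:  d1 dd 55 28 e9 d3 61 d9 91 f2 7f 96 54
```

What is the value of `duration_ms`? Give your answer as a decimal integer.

21800

`duration_ms` follows `size` (2 bytes), so it starts at byte offset 2 and occupies 2 bytes.
Bytes at offsets 2..3: 55 28.
In big-endian order the high byte comes first in memory.
The bytes are already most-significant first: 0x5528.
0x5528 = 21800.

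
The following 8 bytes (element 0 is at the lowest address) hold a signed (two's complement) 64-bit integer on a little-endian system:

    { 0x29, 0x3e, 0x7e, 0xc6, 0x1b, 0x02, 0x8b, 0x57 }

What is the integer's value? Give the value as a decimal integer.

Little-endian stores the least-significant byte at the lowest address.
Reassemble most-significant byte first: 57 8B 02 1B C6 7E 3E 29 → 0x578B021BC67E3E29.
0x578B021BC67E3E29 = 6308138021380046377.

6308138021380046377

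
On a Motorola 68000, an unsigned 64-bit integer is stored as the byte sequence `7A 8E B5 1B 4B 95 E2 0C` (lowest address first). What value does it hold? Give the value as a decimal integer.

Big-endian: lowest address holds the most-significant byte.
The bytes are already most-significant first: 0x7A8EB51B4B95E20C.
0x7A8EB51B4B95E20C = 8831195048156979724.

8831195048156979724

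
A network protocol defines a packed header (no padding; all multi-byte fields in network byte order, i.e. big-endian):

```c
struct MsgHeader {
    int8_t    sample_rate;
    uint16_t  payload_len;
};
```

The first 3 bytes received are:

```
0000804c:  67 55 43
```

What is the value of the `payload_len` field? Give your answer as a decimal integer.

21827

`payload_len` follows `sample_rate` (1 byte), so it starts at byte offset 1 and occupies 2 bytes.
Bytes at offsets 1..2: 55 43.
In big-endian order the high byte comes first in memory.
The bytes are already most-significant first: 0x5543.
0x5543 = 21827.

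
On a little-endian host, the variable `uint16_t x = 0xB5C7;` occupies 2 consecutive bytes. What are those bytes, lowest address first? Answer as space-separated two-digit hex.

C7 B5

Split into bytes (most-significant first): B5 C7.
In little-endian order the low byte comes first in memory.
So at ascending addresses the bytes are C7 B5.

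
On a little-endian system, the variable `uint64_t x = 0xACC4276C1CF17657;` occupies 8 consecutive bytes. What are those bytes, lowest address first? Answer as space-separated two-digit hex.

57 76 F1 1C 6C 27 C4 AC

Split into bytes (most-significant first): AC C4 27 6C 1C F1 76 57.
Little-endian: lowest address holds the least-significant byte.
So at ascending addresses the bytes are 57 76 F1 1C 6C 27 C4 AC.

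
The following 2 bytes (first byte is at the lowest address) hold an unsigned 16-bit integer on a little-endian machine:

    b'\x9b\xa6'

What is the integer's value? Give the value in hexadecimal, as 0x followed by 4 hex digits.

0xA69B

In little-endian order the low byte comes first in memory.
Reassemble most-significant byte first: A6 9B → 0xA69B.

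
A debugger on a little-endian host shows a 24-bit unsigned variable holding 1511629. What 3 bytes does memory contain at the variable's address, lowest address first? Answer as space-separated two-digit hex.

1511629 in hexadecimal, padded to 24 bits, is 0x1710CD.
Split into bytes (most-significant first): 17 10 CD.
Little-endian stores the least-significant byte at the lowest address.
So at ascending addresses the bytes are CD 10 17.

CD 10 17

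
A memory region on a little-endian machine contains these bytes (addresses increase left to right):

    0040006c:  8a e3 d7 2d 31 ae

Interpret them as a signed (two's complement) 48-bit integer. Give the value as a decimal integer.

-89948730956918

Little-endian: lowest address holds the least-significant byte.
Reassemble most-significant byte first: AE 31 2D D7 E3 8A → 0xAE312DD7E38A.
Top bit is set, so as a signed 48-bit value this is 0xAE312DD7E38A − 2^48 = -89948730956918.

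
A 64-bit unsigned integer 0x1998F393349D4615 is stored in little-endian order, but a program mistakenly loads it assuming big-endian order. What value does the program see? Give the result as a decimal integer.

Stored little-endian, the bytes at ascending addresses are 15 46 9D 34 93 F3 98 19.
Read back as big-endian, the last byte is least significant, giving 0x15469D3493F39819.
0x15469D3493F39819 = 1533085572312307737.

1533085572312307737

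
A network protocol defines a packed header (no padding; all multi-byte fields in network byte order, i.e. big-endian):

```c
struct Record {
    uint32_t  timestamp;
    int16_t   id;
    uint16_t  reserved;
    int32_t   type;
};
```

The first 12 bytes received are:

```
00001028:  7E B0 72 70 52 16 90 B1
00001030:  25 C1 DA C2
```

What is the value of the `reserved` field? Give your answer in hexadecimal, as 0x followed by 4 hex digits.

`reserved` follows `timestamp` (4 B), `id` (2 B), so it starts at offset 4 + 2 = 6 and occupies 2 bytes.
Bytes at offsets 6..7: 90 B1.
In big-endian order the high byte comes first in memory.
The bytes are already most-significant first: 0x90B1.

0x90B1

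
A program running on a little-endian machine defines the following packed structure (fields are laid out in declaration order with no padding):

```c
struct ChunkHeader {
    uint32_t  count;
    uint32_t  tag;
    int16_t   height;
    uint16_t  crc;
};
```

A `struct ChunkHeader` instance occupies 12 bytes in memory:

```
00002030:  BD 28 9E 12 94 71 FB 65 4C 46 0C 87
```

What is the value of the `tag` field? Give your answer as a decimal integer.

`tag` follows `count` (4 bytes), so it starts at byte offset 4 and occupies 4 bytes.
Bytes at offsets 4..7: 94 71 FB 65.
Little-endian stores the least-significant byte at the lowest address.
Reassemble most-significant byte first: 65 FB 71 94 → 0x65FB7194.
0x65FB7194 = 1710977428.

1710977428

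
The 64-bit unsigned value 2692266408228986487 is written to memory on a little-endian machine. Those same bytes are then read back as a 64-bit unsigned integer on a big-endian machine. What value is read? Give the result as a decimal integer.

2692266408228986487 in 64-bit hexadecimal is 0x255CDA08B7349E77.
Stored little-endian, the bytes at ascending addresses are 77 9E 34 B7 08 DA 5C 25.
Read back as big-endian, the last byte is least significant, giving 0x779E34B708DA5C25.
0x779E34B708DA5C25 = 8619384697565895717.

8619384697565895717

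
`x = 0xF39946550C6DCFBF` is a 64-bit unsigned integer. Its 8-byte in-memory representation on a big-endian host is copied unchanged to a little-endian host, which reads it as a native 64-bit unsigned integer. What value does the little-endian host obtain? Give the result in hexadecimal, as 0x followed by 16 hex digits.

0xBFCF6D0C554699F3

Stored big-endian, the bytes at ascending addresses are F3 99 46 55 0C 6D CF BF.
Read back as little-endian, the first byte is least significant, giving 0xBFCF6D0C554699F3.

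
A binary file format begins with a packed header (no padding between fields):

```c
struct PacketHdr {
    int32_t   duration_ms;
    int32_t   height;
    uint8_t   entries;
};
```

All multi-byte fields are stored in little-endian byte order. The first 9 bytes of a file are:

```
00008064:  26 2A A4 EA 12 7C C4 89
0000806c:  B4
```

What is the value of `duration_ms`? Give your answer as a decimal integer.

-358340058

`duration_ms` is the first field, at byte offset 0, occupying 4 bytes.
Bytes at offsets 0..3: 26 2A A4 EA.
Little-endian: lowest address holds the least-significant byte.
Reassemble most-significant byte first: EA A4 2A 26 → 0xEAA42A26.
Top bit is set, so as a signed 32-bit value this is 0xEAA42A26 − 2^32 = -358340058.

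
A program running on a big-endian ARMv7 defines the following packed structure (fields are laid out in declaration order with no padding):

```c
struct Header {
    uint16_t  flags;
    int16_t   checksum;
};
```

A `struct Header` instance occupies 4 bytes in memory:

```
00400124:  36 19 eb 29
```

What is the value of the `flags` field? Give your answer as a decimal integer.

13849

`flags` is the first field, at byte offset 0, occupying 2 bytes.
Bytes at offsets 0..1: 36 19.
In big-endian order the high byte comes first in memory.
The bytes are already most-significant first: 0x3619.
0x3619 = 13849.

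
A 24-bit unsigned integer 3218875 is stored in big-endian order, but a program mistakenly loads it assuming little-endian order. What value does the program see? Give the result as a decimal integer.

12262705

3218875 in 24-bit hexadecimal is 0x311DBB.
Stored big-endian, the bytes at ascending addresses are 31 1D BB.
Read back as little-endian, the first byte is least significant, giving 0xBB1D31.
0xBB1D31 = 12262705.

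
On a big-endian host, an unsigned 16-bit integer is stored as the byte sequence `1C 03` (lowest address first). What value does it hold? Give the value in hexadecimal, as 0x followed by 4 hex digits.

Big-endian: lowest address holds the most-significant byte.
The bytes are already most-significant first: 0x1C03.

0x1C03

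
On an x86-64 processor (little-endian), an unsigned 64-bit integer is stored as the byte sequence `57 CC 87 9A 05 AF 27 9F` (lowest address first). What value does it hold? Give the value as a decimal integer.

11468327414724545623

Little-endian stores the least-significant byte at the lowest address.
Reassemble most-significant byte first: 9F 27 AF 05 9A 87 CC 57 → 0x9F27AF059A87CC57.
0x9F27AF059A87CC57 = 11468327414724545623.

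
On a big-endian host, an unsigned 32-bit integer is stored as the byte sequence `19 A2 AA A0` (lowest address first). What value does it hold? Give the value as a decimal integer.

Big-endian: lowest address holds the most-significant byte.
The bytes are already most-significant first: 0x19A2AAA0.
0x19A2AAA0 = 430090912.

430090912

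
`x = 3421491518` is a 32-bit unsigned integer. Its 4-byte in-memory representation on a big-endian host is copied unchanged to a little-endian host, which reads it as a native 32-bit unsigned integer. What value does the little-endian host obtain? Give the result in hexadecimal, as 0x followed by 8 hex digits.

3421491518 in 32-bit hexadecimal is 0xCBEFD13E.
Stored big-endian, the bytes at ascending addresses are CB EF D1 3E.
Read back as little-endian, the first byte is least significant, giving 0x3ED1EFCB.

0x3ED1EFCB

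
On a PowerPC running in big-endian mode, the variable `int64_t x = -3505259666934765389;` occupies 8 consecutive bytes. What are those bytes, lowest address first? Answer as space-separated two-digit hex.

CF 5A D0 E7 92 D9 68 B3

Two's complement of -3505259666934765389 in 64 bits: 3505259666934765389 = 0x30A52F186D26974D; invert → 0xCF5AD0E792D968B2; add 1 → 0xCF5AD0E792D968B3.
Split into bytes (most-significant first): CF 5A D0 E7 92 D9 68 B3.
In big-endian order the high byte comes first in memory.
So the memory order matches the most-significant-first order: CF 5A D0 E7 92 D9 68 B3.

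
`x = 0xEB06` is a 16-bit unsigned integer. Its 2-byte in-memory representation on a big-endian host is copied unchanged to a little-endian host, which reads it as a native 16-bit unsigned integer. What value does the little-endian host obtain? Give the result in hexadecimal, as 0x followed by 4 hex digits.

Stored big-endian, the bytes at ascending addresses are EB 06.
Read back as little-endian, the first byte is least significant, giving 0x06EB.

0x06EB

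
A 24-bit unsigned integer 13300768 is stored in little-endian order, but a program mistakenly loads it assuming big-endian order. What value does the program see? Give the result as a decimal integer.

2159818

13300768 in 24-bit hexadecimal is 0xCAF420.
Stored little-endian, the bytes at ascending addresses are 20 F4 CA.
Read back as big-endian, the last byte is least significant, giving 0x20F4CA.
0x20F4CA = 2159818.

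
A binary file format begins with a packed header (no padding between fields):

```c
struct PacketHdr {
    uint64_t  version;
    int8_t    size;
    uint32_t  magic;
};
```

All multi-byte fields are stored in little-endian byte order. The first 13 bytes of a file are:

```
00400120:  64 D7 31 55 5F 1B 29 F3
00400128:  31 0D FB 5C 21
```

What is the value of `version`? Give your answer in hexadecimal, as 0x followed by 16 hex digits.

0xF3291B5F5531D764

`version` is the first field, at byte offset 0, occupying 8 bytes.
Bytes at offsets 0..7: 64 D7 31 55 5F 1B 29 F3.
Little-endian: lowest address holds the least-significant byte.
Reassemble most-significant byte first: F3 29 1B 5F 55 31 D7 64 → 0xF3291B5F5531D764.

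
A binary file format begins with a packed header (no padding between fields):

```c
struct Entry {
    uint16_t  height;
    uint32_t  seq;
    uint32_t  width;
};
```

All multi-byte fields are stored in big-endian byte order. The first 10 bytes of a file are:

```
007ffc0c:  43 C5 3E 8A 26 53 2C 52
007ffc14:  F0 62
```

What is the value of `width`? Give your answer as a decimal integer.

743632994

`width` follows `height` (2 B), `seq` (4 B), so it starts at offset 2 + 4 = 6 and occupies 4 bytes.
Bytes at offsets 6..9: 2C 52 F0 62.
Big-endian stores the most-significant byte at the lowest address.
The bytes are already most-significant first: 0x2C52F062.
0x2C52F062 = 743632994.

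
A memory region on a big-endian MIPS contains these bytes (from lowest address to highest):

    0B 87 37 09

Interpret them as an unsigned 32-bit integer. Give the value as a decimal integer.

193410825

Big-endian: lowest address holds the most-significant byte.
The bytes are already most-significant first: 0x0B873709.
0x0B873709 = 193410825.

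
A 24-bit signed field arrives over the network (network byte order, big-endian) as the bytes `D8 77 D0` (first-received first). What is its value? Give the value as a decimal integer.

In big-endian order the high byte comes first in memory.
The bytes are already most-significant first: 0xD877D0.
Top bit is set, so as a signed 24-bit value this is 0xD877D0 − 2^24 = -2590768.

-2590768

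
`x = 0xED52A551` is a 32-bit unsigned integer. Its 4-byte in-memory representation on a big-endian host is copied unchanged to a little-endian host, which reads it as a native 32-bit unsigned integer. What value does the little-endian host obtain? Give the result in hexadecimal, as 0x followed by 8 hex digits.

0x51A552ED

Stored big-endian, the bytes at ascending addresses are ED 52 A5 51.
Read back as little-endian, the first byte is least significant, giving 0x51A552ED.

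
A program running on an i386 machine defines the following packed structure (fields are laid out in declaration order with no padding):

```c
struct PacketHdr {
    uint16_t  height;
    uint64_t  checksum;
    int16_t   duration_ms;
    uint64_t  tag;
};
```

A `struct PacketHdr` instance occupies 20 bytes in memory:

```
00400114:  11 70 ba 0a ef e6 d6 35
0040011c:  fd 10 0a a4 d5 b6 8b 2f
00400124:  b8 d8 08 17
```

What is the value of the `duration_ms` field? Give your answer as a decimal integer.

`duration_ms` follows `height` (2 B), `checksum` (8 B), so it starts at offset 2 + 8 = 10 and occupies 2 bytes.
Bytes at offsets 10..11: 0A A4.
Little-endian: lowest address holds the least-significant byte.
Reassemble most-significant byte first: A4 0A → 0xA40A.
Top bit is set, so as a signed 16-bit value this is 0xA40A − 2^16 = -23542.

-23542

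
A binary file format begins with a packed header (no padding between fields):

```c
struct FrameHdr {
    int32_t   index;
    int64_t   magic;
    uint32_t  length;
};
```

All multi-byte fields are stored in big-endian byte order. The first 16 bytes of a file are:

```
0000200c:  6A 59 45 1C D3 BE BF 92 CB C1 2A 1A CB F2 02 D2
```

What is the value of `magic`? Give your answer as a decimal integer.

`magic` follows `index` (4 bytes), so it starts at byte offset 4 and occupies 8 bytes.
Bytes at offsets 4..11: D3 BE BF 92 CB C1 2A 1A.
In big-endian order the high byte comes first in memory.
The bytes are already most-significant first: 0xD3BEBF92CBC12A1A.
Top bit is set, so as a signed 64-bit value this is 0xD3BEBF92CBC12A1A − 2^64 = -3188900848927167974.

-3188900848927167974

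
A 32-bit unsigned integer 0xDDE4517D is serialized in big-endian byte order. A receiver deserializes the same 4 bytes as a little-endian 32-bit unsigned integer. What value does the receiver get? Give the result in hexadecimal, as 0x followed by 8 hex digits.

Stored big-endian, the bytes at ascending addresses are DD E4 51 7D.
Read back as little-endian, the first byte is least significant, giving 0x7D51E4DD.

0x7D51E4DD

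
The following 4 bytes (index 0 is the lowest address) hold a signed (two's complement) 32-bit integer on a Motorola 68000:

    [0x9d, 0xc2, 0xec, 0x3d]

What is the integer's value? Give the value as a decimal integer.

In big-endian order the high byte comes first in memory.
The bytes are already most-significant first: 0x9DC2EC3D.
Top bit is set, so as a signed 32-bit value this is 0x9DC2EC3D − 2^32 = -1648169923.

-1648169923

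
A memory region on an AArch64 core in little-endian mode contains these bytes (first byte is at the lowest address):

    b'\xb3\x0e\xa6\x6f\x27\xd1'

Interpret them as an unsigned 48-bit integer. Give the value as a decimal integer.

Little-endian: lowest address holds the least-significant byte.
Reassemble most-significant byte first: D1 27 6F A6 0E B3 → 0xD1276FA60EB3.
0xD1276FA60EB3 = 229967307083443.

229967307083443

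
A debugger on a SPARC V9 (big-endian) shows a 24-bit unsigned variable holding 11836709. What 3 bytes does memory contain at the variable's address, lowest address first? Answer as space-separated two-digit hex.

B4 9D 25

11836709 in hexadecimal, padded to 24 bits, is 0xB49D25.
Split into bytes (most-significant first): B4 9D 25.
In big-endian order the high byte comes first in memory.
So the memory order matches the most-significant-first order: B4 9D 25.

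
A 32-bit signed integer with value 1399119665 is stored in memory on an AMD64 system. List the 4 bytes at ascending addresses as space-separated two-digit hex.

1399119665 in hexadecimal, padded to 32 bits, is 0x5364DF31.
Split into bytes (most-significant first): 53 64 DF 31.
Little-endian stores the least-significant byte at the lowest address.
So at ascending addresses the bytes are 31 DF 64 53.

31 DF 64 53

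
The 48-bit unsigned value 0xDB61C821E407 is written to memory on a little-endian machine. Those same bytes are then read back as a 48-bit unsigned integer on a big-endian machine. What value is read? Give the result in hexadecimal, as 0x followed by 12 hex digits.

Stored little-endian, the bytes at ascending addresses are 07 E4 21 C8 61 DB.
Read back as big-endian, the last byte is least significant, giving 0x07E421C861DB.

0x07E421C861DB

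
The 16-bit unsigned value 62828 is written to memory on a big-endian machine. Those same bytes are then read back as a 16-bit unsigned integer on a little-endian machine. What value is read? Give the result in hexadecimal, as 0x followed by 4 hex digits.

62828 in 16-bit hexadecimal is 0xF56C.
Stored big-endian, the bytes at ascending addresses are F5 6C.
Read back as little-endian, the first byte is least significant, giving 0x6CF5.

0x6CF5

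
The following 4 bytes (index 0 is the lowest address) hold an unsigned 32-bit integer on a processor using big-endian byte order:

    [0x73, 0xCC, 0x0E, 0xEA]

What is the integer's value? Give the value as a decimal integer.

In big-endian order the high byte comes first in memory.
The bytes are already most-significant first: 0x73CC0EEA.
0x73CC0EEA = 1942753002.

1942753002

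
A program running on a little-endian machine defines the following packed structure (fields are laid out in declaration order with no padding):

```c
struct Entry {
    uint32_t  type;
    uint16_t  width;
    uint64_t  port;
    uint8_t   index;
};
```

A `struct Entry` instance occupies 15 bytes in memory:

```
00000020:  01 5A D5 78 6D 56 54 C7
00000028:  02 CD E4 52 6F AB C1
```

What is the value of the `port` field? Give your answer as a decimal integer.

12353183445546092372

`port` follows `type` (4 B), `width` (2 B), so it starts at offset 4 + 2 = 6 and occupies 8 bytes.
Bytes at offsets 6..13: 54 C7 02 CD E4 52 6F AB.
In little-endian order the low byte comes first in memory.
Reassemble most-significant byte first: AB 6F 52 E4 CD 02 C7 54 → 0xAB6F52E4CD02C754.
0xAB6F52E4CD02C754 = 12353183445546092372.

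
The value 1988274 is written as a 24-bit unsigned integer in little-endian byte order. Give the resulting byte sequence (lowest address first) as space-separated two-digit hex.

1988274 in hexadecimal, padded to 24 bits, is 0x1E56B2.
Split into bytes (most-significant first): 1E 56 B2.
Little-endian: lowest address holds the least-significant byte.
So at ascending addresses the bytes are B2 56 1E.

B2 56 1E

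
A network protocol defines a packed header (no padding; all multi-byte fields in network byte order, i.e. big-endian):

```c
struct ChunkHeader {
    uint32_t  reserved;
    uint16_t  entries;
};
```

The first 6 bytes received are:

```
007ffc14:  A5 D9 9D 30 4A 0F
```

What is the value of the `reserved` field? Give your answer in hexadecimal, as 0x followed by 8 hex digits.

0xA5D99D30

`reserved` is the first field, at byte offset 0, occupying 4 bytes.
Bytes at offsets 0..3: A5 D9 9D 30.
Big-endian: lowest address holds the most-significant byte.
The bytes are already most-significant first: 0xA5D99D30.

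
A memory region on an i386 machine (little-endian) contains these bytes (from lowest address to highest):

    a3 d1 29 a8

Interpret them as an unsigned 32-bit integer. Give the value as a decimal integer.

2821312931

In little-endian order the low byte comes first in memory.
Reassemble most-significant byte first: A8 29 D1 A3 → 0xA829D1A3.
0xA829D1A3 = 2821312931.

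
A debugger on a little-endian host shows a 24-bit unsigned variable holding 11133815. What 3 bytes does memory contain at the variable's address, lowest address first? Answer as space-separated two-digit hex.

77 E3 A9

11133815 in hexadecimal, padded to 24 bits, is 0xA9E377.
Split into bytes (most-significant first): A9 E3 77.
Little-endian stores the least-significant byte at the lowest address.
So at ascending addresses the bytes are 77 E3 A9.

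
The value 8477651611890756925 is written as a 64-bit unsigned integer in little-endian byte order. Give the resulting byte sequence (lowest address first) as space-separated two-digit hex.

8477651611890756925 in hexadecimal, padded to 64 bits, is 0x75A6AB3978442D3D.
Split into bytes (most-significant first): 75 A6 AB 39 78 44 2D 3D.
Little-endian stores the least-significant byte at the lowest address.
So at ascending addresses the bytes are 3D 2D 44 78 39 AB A6 75.

3D 2D 44 78 39 AB A6 75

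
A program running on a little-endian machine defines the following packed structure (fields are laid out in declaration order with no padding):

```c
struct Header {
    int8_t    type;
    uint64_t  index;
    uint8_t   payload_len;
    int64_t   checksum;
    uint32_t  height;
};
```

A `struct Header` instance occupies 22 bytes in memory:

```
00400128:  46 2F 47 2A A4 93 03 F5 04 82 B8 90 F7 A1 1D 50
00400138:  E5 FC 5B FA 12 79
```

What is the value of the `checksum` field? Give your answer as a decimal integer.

-223684518283341640

`checksum` follows `type` (1 B), `index` (8 B), `payload_len` (1 B), so it starts at offset 1 + 8 + 1 = 10 and occupies 8 bytes.
Bytes at offsets 10..17: B8 90 F7 A1 1D 50 E5 FC.
Little-endian: lowest address holds the least-significant byte.
Reassemble most-significant byte first: FC E5 50 1D A1 F7 90 B8 → 0xFCE5501DA1F790B8.
Top bit is set, so as a signed 64-bit value this is 0xFCE5501DA1F790B8 − 2^64 = -223684518283341640.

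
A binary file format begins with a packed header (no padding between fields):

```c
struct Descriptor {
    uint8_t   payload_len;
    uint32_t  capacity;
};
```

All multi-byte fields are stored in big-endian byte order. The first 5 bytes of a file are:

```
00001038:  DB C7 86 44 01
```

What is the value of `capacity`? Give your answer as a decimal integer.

3347465217

`capacity` follows `payload_len` (1 byte), so it starts at byte offset 1 and occupies 4 bytes.
Bytes at offsets 1..4: C7 86 44 01.
In big-endian order the high byte comes first in memory.
The bytes are already most-significant first: 0xC7864401.
0xC7864401 = 3347465217.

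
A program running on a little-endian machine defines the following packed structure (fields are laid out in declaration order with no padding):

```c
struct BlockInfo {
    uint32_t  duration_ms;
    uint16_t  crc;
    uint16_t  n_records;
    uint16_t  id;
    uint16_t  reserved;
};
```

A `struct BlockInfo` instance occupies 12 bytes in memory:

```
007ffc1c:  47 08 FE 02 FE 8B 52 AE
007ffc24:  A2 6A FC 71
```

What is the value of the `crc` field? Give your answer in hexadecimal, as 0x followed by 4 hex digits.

0x8BFE

`crc` follows `duration_ms` (4 bytes), so it starts at byte offset 4 and occupies 2 bytes.
Bytes at offsets 4..5: FE 8B.
Little-endian stores the least-significant byte at the lowest address.
Reassemble most-significant byte first: 8B FE → 0x8BFE.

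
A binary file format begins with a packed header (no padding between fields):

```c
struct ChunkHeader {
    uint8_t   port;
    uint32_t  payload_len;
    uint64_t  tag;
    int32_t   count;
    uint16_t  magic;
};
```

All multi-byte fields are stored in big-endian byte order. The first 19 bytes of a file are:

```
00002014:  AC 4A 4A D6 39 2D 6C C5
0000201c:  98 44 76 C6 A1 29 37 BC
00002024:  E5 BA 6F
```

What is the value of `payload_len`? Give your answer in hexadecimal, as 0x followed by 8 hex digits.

0x4A4AD639

`payload_len` follows `port` (1 byte), so it starts at byte offset 1 and occupies 4 bytes.
Bytes at offsets 1..4: 4A 4A D6 39.
Big-endian stores the most-significant byte at the lowest address.
The bytes are already most-significant first: 0x4A4AD639.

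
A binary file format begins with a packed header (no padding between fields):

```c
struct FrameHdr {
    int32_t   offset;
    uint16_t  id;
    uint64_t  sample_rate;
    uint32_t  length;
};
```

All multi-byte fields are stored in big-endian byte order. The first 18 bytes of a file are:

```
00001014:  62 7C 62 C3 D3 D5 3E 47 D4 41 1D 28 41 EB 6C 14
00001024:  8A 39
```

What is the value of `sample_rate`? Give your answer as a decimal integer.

4487788929825128939

`sample_rate` follows `offset` (4 B), `id` (2 B), so it starts at offset 4 + 2 = 6 and occupies 8 bytes.
Bytes at offsets 6..13: 3E 47 D4 41 1D 28 41 EB.
Big-endian stores the most-significant byte at the lowest address.
The bytes are already most-significant first: 0x3E47D4411D2841EB.
0x3E47D4411D2841EB = 4487788929825128939.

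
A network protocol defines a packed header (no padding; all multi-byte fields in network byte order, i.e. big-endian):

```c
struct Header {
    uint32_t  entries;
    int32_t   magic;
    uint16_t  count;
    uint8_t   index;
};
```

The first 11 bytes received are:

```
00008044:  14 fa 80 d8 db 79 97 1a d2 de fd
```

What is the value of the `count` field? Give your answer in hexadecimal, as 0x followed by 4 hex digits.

0xD2DE

`count` follows `entries` (4 B), `magic` (4 B), so it starts at offset 4 + 4 = 8 and occupies 2 bytes.
Bytes at offsets 8..9: D2 DE.
In big-endian order the high byte comes first in memory.
The bytes are already most-significant first: 0xD2DE.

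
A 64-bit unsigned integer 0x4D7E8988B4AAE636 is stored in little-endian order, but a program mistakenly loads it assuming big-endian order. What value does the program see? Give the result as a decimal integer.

Stored little-endian, the bytes at ascending addresses are 36 E6 AA B4 88 89 7E 4D.
Read back as big-endian, the last byte is least significant, giving 0x36E6AAB488897E4D.
0x36E6AAB488897E4D = 3956037015053106765.

3956037015053106765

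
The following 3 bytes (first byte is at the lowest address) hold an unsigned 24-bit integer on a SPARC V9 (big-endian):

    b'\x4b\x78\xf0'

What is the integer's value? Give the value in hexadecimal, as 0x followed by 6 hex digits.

0x4B78F0

Big-endian: lowest address holds the most-significant byte.
The bytes are already most-significant first: 0x4B78F0.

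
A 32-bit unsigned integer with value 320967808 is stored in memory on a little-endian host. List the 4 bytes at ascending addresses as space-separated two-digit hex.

320967808 in hexadecimal, padded to 32 bits, is 0x13219480.
Split into bytes (most-significant first): 13 21 94 80.
In little-endian order the low byte comes first in memory.
So at ascending addresses the bytes are 80 94 21 13.

80 94 21 13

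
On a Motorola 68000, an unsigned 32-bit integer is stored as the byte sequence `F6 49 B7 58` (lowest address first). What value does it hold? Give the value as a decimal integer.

4132026200

Big-endian stores the most-significant byte at the lowest address.
The bytes are already most-significant first: 0xF649B758.
0xF649B758 = 4132026200.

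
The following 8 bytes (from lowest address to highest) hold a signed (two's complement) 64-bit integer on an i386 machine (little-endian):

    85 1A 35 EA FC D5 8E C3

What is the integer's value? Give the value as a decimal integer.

Little-endian: lowest address holds the least-significant byte.
Reassemble most-significant byte first: C3 8E D5 FC EA 35 1A 85 → 0xC38ED5FCEA351A85.
Top bit is set, so as a signed 64-bit value this is 0xC38ED5FCEA351A85 − 2^64 = -4355308507382867323.

-4355308507382867323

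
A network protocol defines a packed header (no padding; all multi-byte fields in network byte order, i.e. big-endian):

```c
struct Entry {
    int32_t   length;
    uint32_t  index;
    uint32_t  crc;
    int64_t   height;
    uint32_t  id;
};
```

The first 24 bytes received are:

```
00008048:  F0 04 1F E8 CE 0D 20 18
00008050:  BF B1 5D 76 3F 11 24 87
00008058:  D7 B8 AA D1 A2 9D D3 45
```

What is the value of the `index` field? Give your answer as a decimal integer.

`index` follows `length` (4 bytes), so it starts at byte offset 4 and occupies 4 bytes.
Bytes at offsets 4..7: CE 0D 20 18.
Big-endian: lowest address holds the most-significant byte.
The bytes are already most-significant first: 0xCE0D2018.
0xCE0D2018 = 3456966680.

3456966680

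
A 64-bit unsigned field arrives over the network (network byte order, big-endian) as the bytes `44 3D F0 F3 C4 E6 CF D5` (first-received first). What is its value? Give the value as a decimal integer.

Big-endian: lowest address holds the most-significant byte.
The bytes are already most-significant first: 0x443DF0F3C4E6CFD5.
0x443DF0F3C4E6CFD5 = 4917351297929629653.

4917351297929629653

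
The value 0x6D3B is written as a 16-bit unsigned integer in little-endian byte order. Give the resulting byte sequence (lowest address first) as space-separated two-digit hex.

3B 6D

Split into bytes (most-significant first): 6D 3B.
In little-endian order the low byte comes first in memory.
So at ascending addresses the bytes are 3B 6D.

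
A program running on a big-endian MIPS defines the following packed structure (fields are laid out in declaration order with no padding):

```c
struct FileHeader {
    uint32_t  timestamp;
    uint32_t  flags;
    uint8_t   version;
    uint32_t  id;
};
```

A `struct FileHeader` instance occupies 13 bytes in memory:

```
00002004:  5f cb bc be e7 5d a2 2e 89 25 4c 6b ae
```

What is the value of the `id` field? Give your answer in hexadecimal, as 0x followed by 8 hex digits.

`id` follows `timestamp` (4 B), `flags` (4 B), `version` (1 B), so it starts at offset 4 + 4 + 1 = 9 and occupies 4 bytes.
Bytes at offsets 9..12: 25 4C 6B AE.
Big-endian stores the most-significant byte at the lowest address.
The bytes are already most-significant first: 0x254C6BAE.

0x254C6BAE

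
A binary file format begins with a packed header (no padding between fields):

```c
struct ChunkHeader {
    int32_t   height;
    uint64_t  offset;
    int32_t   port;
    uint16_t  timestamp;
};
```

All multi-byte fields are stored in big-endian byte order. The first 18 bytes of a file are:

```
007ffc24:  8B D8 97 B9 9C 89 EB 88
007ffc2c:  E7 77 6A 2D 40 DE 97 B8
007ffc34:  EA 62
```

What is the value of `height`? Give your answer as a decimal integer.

-1948739655

`height` is the first field, at byte offset 0, occupying 4 bytes.
Bytes at offsets 0..3: 8B D8 97 B9.
In big-endian order the high byte comes first in memory.
The bytes are already most-significant first: 0x8BD897B9.
Top bit is set, so as a signed 32-bit value this is 0x8BD897B9 − 2^32 = -1948739655.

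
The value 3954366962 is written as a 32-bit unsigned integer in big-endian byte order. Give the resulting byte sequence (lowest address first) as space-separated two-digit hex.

EB B2 D9 F2

3954366962 in hexadecimal, padded to 32 bits, is 0xEBB2D9F2.
Split into bytes (most-significant first): EB B2 D9 F2.
In big-endian order the high byte comes first in memory.
So the memory order matches the most-significant-first order: EB B2 D9 F2.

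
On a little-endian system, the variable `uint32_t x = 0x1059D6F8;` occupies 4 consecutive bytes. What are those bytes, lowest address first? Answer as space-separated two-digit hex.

F8 D6 59 10

Split into bytes (most-significant first): 10 59 D6 F8.
In little-endian order the low byte comes first in memory.
So at ascending addresses the bytes are F8 D6 59 10.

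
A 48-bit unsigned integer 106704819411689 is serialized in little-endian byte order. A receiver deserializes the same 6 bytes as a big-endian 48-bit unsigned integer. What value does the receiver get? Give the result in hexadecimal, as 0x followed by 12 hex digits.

0xE95ADB260C61

106704819411689 in 48-bit hexadecimal is 0x610C26DB5AE9.
Stored little-endian, the bytes at ascending addresses are E9 5A DB 26 0C 61.
Read back as big-endian, the last byte is least significant, giving 0xE95ADB260C61.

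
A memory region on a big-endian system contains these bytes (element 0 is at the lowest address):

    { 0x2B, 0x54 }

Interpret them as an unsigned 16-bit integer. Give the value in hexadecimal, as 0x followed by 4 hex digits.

Big-endian stores the most-significant byte at the lowest address.
The bytes are already most-significant first: 0x2B54.

0x2B54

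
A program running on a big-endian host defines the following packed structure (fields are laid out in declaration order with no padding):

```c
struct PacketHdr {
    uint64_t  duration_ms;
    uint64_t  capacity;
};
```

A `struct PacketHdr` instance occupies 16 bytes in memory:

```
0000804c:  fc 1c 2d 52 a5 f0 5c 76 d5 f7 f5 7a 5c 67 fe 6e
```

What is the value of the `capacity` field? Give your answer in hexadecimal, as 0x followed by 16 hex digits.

0xD5F7F57A5C67FE6E

`capacity` follows `duration_ms` (8 bytes), so it starts at byte offset 8 and occupies 8 bytes.
Bytes at offsets 8..15: D5 F7 F5 7A 5C 67 FE 6E.
In big-endian order the high byte comes first in memory.
The bytes are already most-significant first: 0xD5F7F57A5C67FE6E.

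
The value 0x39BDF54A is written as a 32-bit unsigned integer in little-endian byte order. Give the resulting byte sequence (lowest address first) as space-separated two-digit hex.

4A F5 BD 39

Split into bytes (most-significant first): 39 BD F5 4A.
Little-endian: lowest address holds the least-significant byte.
So at ascending addresses the bytes are 4A F5 BD 39.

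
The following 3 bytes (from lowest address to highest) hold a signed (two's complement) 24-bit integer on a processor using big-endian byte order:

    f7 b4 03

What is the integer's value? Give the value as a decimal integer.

-543741

In big-endian order the high byte comes first in memory.
The bytes are already most-significant first: 0xF7B403.
Top bit is set, so as a signed 24-bit value this is 0xF7B403 − 2^24 = -543741.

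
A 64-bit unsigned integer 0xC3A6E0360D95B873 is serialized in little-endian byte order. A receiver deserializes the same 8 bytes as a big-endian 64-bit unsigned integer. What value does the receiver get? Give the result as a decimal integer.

8338578594064279235

Stored little-endian, the bytes at ascending addresses are 73 B8 95 0D 36 E0 A6 C3.
Read back as big-endian, the last byte is least significant, giving 0x73B8950D36E0A6C3.
0x73B8950D36E0A6C3 = 8338578594064279235.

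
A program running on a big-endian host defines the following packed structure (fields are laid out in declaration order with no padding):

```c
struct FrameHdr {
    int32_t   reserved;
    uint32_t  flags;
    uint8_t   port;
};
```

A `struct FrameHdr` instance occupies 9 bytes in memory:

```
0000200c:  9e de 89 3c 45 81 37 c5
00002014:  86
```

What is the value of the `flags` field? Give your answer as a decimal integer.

1166096325

`flags` follows `reserved` (4 bytes), so it starts at byte offset 4 and occupies 4 bytes.
Bytes at offsets 4..7: 45 81 37 C5.
Big-endian: lowest address holds the most-significant byte.
The bytes are already most-significant first: 0x458137C5.
0x458137C5 = 1166096325.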